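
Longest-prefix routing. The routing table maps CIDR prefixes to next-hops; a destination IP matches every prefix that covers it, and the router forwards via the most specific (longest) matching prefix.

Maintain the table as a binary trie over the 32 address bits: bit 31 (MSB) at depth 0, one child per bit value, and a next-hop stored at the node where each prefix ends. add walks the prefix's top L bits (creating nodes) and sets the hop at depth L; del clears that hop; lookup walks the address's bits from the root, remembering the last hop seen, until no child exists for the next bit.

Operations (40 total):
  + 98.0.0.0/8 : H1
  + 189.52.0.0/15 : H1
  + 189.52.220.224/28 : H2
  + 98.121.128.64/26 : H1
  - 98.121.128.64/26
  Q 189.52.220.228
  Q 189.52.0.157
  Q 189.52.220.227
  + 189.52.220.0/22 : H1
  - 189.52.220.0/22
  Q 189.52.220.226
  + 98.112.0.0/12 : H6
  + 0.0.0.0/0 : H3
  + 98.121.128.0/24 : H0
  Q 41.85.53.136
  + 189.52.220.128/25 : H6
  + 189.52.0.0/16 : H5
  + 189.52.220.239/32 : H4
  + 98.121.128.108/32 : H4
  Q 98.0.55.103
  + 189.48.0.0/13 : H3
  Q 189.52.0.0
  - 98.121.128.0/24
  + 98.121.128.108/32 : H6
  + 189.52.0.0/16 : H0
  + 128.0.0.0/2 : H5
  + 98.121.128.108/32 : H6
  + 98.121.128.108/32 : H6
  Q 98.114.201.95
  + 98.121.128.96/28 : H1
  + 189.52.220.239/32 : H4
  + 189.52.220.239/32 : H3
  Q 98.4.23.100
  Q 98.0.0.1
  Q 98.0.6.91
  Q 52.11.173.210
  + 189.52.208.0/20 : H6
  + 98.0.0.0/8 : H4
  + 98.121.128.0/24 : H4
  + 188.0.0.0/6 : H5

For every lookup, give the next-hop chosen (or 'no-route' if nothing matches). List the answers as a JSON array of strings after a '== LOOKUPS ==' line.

Apply in order:
  add 98.0.0.0/8 -> H1 at depth 8
  add 189.52.0.0/15 -> H1 at depth 15
  add 189.52.220.224/28 -> H2 at depth 28
  add 98.121.128.64/26 -> H1 at depth 26
  - 98.121.128.64/26 clear@26
  ? 189.52.220.228  path d0:-→d1:-→d2:-→d3:-→d4:-→d5:-→d6:-→d7:-→d8:-→d9:-→d10:-→d11:-→d12:-→d13:-→d14:-→d15:H1→d16:-→d17:-→d18:-→d19:-→d20:-→d21:-→d22:-→d23:-→d24:-→d25:-→d26:-→d27:-→d28:H2  best=H2
  ? 189.52.0.157  path d0:-→d1:-→d2:-→d3:-→d4:-→d5:-→d6:-→d7:-→d8:-→d9:-→d10:-→d11:-→d12:-→d13:-→d14:-→d15:H1→d16:-  best=H1
  ? 189.52.220.227  path d0:-→d1:-→d2:-→d3:-→d4:-→d5:-→d6:-→d7:-→d8:-→d9:-→d10:-→d11:-→d12:-→d13:-→d14:-→d15:H1→d16:-→d17:-→d18:-→d19:-→d20:-→d21:-→d22:-→d23:-→d24:-→d25:-→d26:-→d27:-→d28:H2  best=H2
  add 189.52.220.0/22 -> H1 at depth 22
  - 189.52.220.0/22 clear@22
  ? 189.52.220.226  path d0:-→d1:-→d2:-→d3:-→d4:-→d5:-→d6:-→d7:-→d8:-→d9:-→d10:-→d11:-→d12:-→d13:-→d14:-→d15:H1→d16:-→d17:-→d18:-→d19:-→d20:-→d21:-→d22:-→d23:-→d24:-→d25:-→d26:-→d27:-→d28:H2  best=H2
  add 98.112.0.0/12 -> H6 at depth 12
  add 0.0.0.0/0 -> H3 at depth 0
  add 98.121.128.0/24 -> H0 at depth 24
  ? 41.85.53.136  path d0:H3→d1:-  best=H3
  add 189.52.220.128/25 -> H6 at depth 25
  add 189.52.0.0/16 -> H5 at depth 16
  add 189.52.220.239/32 -> H4 at depth 32
  add 98.121.128.108/32 -> H4 at depth 32
  ? 98.0.55.103  path d0:H3→d1:-→d2:-→d3:-→d4:-→d5:-→d6:-→d7:-→d8:H1→d9:-  best=H1
  add 189.48.0.0/13 -> H3 at depth 13
  ? 189.52.0.0  path d0:H3→d1:-→d2:-→d3:-→d4:-→d5:-→d6:-→d7:-→d8:-→d9:-→d10:-→d11:-→d12:-→d13:H3→d14:-→d15:H1→d16:H5  best=H5
  - 98.121.128.0/24 clear@24
  add 98.121.128.108/32 -> H6 at depth 32
  add 189.52.0.0/16 -> H0 at depth 16
  add 128.0.0.0/2 -> H5 at depth 2
  add 98.121.128.108/32 -> H6 at depth 32
  add 98.121.128.108/32 -> H6 at depth 32
  ? 98.114.201.95  path d0:H3→d1:-→d2:-→d3:-→d4:-→d5:-→d6:-→d7:-→d8:H1→d9:-→d10:-→d11:-→d12:H6  best=H6
  add 98.121.128.96/28 -> H1 at depth 28
  add 189.52.220.239/32 -> H4 at depth 32
  add 189.52.220.239/32 -> H3 at depth 32
  ? 98.4.23.100  path d0:H3→d1:-→d2:-→d3:-→d4:-→d5:-→d6:-→d7:-→d8:H1→d9:-  best=H1
  ? 98.0.0.1  path d0:H3→d1:-→d2:-→d3:-→d4:-→d5:-→d6:-→d7:-→d8:H1→d9:-  best=H1
  ? 98.0.6.91  path d0:H3→d1:-→d2:-→d3:-→d4:-→d5:-→d6:-→d7:-→d8:H1→d9:-  best=H1
  ? 52.11.173.210  path d0:H3→d1:-  best=H3
  add 189.52.208.0/20 -> H6 at depth 20
  add 98.0.0.0/8 -> H4 at depth 8
  add 98.121.128.0/24 -> H4 at depth 24
  add 188.0.0.0/6 -> H5 at depth 6

== LOOKUPS ==
["H2","H1","H2","H2","H3","H1","H5","H6","H1","H1","H1","H3"]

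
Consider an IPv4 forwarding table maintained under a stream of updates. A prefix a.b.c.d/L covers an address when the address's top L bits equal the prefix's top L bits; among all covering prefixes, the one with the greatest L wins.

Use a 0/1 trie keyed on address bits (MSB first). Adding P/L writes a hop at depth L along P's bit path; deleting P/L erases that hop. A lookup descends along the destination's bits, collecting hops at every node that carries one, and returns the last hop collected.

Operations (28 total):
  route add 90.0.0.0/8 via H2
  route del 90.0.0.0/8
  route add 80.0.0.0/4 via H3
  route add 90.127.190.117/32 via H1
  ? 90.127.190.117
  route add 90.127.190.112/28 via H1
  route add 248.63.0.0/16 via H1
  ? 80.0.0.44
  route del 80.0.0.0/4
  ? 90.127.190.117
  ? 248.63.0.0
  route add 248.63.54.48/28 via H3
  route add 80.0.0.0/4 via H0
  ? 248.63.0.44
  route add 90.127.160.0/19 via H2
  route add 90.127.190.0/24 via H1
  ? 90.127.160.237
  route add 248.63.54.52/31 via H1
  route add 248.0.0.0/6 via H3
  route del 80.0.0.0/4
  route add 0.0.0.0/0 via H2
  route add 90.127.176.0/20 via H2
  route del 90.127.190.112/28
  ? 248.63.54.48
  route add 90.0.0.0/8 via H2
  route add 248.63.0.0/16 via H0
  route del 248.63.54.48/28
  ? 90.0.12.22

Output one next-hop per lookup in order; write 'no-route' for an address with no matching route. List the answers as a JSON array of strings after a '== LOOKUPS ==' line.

Apply in order:
  add 90.0.0.0/8 -> H2 at depth 8
  - 90.0.0.0/8 clear@8
  add 80.0.0.0/4 -> H3 at depth 4
  add 90.127.190.117/32 -> H1 at depth 32
  lookup 90.127.190.117: bits 01011010011111111011111001110101 walk d0:-→d1:-→d2:-→d3:-→d4:H3→d5:-→d6:-→d7:-→d8:-→d9:-→d10:-→d11:-→d12:-→d13:-→d14:-→d15:-→d16:-→d17:-→d18:-→d19:-→d20:-→d21:-→d22:-→d23:-→d24:-→d25:-→d26:-→d27:-→d28:-→d29:-→d30:-→d31:-→d32:H1 -> H1
  add 90.127.190.112/28 -> H1 at depth 28
  add 248.63.0.0/16 -> H1 at depth 16
  lookup 80.0.0.44: bits 0101 walk d0:-→d1:-→d2:-→d3:-→d4:H3 -> H3
  - 80.0.0.0/4 clear@4
  lookup 90.127.190.117: bits 01011010011111111011111001110101 walk d0:-→d1:-→d2:-→d3:-→d4:-→d5:-→d6:-→d7:-→d8:-→d9:-→d10:-→d11:-→d12:-→d13:-→d14:-→d15:-→d16:-→d17:-→d18:-→d19:-→d20:-→d21:-→d22:-→d23:-→d24:-→d25:-→d26:-→d27:-→d28:H1→d29:-→d30:-→d31:-→d32:H1 -> H1
  lookup 248.63.0.0: bits 1111100000111111 walk d0:-→d1:-→d2:-→d3:-→d4:-→d5:-→d6:-→d7:-→d8:-→d9:-→d10:-→d11:-→d12:-→d13:-→d14:-→d15:-→d16:H1 -> H1
  add 248.63.54.48/28 -> H3 at depth 28
  add 80.0.0.0/4 -> H0 at depth 4
  lookup 248.63.0.44: bits 111110000011111100 walk d0:-→d1:-→d2:-→d3:-→d4:-→d5:-→d6:-→d7:-→d8:-→d9:-→d10:-→d11:-→d12:-→d13:-→d14:-→d15:-→d16:H1→d17:-→d18:- -> H1
  add 90.127.160.0/19 -> H2 at depth 19
  add 90.127.190.0/24 -> H1 at depth 24
  lookup 90.127.160.237: bits 0101101001111111101 walk d0:-→d1:-→d2:-→d3:-→d4:H0→d5:-→d6:-→d7:-→d8:-→d9:-→d10:-→d11:-→d12:-→d13:-→d14:-→d15:-→d16:-→d17:-→d18:-→d19:H2 -> H2
  add 248.63.54.52/31 -> H1 at depth 31
  add 248.0.0.0/6 -> H3 at depth 6
  - 80.0.0.0/4 clear@4
  add 0.0.0.0/0 -> H2 at depth 0
  add 90.127.176.0/20 -> H2 at depth 20
  - 90.127.190.112/28 clear@28
  lookup 248.63.54.48: bits 11111000001111110011011000110 walk d0:H2→d1:-→d2:-→d3:-→d4:-→d5:-→d6:H3→d7:-→d8:-→d9:-→d10:-→d11:-→d12:-→d13:-→d14:-→d15:-→d16:H1→d17:-→d18:-→d19:-→d20:-→d21:-→d22:-→d23:-→d24:-→d25:-→d26:-→d27:-→d28:H3→d29:- -> H3
  add 90.0.0.0/8 -> H2 at depth 8
  add 248.63.0.0/16 -> H0 at depth 16
  - 248.63.54.48/28 clear@28
  lookup 90.0.12.22: bits 010110100 walk d0:H2→d1:-→d2:-→d3:-→d4:-→d5:-→d6:-→d7:-→d8:H2→d9:- -> H2

== LOOKUPS ==
["H1","H3","H1","H1","H1","H2","H3","H2"]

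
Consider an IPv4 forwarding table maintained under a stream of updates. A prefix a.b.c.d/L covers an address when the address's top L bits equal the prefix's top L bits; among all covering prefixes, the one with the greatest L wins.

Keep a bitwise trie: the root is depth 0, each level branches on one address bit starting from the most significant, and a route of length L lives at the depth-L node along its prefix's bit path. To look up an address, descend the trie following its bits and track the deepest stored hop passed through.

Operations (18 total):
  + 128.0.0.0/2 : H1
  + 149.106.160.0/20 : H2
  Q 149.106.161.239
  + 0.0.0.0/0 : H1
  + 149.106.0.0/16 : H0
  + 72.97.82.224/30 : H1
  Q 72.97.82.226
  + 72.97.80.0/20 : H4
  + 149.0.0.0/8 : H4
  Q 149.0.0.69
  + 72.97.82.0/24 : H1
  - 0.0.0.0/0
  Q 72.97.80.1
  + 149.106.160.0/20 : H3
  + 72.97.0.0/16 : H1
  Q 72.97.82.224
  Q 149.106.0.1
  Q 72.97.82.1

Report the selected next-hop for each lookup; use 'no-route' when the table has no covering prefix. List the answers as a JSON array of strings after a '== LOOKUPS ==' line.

Apply in order:
  + 128.0.0.0/2 (H1) depth=2
  + 149.106.160.0/20 (H2) depth=20
  ? 149.106.161.239  path d0:-→d1:-→d2:H1→d3:-→d4:-→d5:-→d6:-→d7:-→d8:-→d9:-→d10:-→d11:-→d12:-→d13:-→d14:-→d15:-→d16:-→d17:-→d18:-→d19:-→d20:H2  best=H2
  + 0.0.0.0/0 (H1) depth=0
  + 149.106.0.0/16 (H0) depth=16
  + 72.97.82.224/30 (H1) depth=30
  ? 72.97.82.226  path d0:H1→d1:-→d2:-→d3:-→d4:-→d5:-→d6:-→d7:-→d8:-→d9:-→d10:-→d11:-→d12:-→d13:-→d14:-→d15:-→d16:-→d17:-→d18:-→d19:-→d20:-→d21:-→d22:-→d23:-→d24:-→d25:-→d26:-→d27:-→d28:-→d29:-→d30:H1  best=H1
  + 72.97.80.0/20 (H4) depth=20
  + 149.0.0.0/8 (H4) depth=8
  ? 149.0.0.69  path d0:H1→d1:-→d2:H1→d3:-→d4:-→d5:-→d6:-→d7:-→d8:H4→d9:-  best=H4
  + 72.97.82.0/24 (H1) depth=24
  - 0.0.0.0/0 clear@0
  ? 72.97.80.1  path d0:-→d1:-→d2:-→d3:-→d4:-→d5:-→d6:-→d7:-→d8:-→d9:-→d10:-→d11:-→d12:-→d13:-→d14:-→d15:-→d16:-→d17:-→d18:-→d19:-→d20:H4→d21:-→d22:-  best=H4
  + 149.106.160.0/20 (H3) depth=20
  + 72.97.0.0/16 (H1) depth=16
  ? 72.97.82.224  path d0:-→d1:-→d2:-→d3:-→d4:-→d5:-→d6:-→d7:-→d8:-→d9:-→d10:-→d11:-→d12:-→d13:-→d14:-→d15:-→d16:H1→d17:-→d18:-→d19:-→d20:H4→d21:-→d22:-→d23:-→d24:H1→d25:-→d26:-→d27:-→d28:-→d29:-→d30:H1  best=H1
  ? 149.106.0.1  path d0:-→d1:-→d2:H1→d3:-→d4:-→d5:-→d6:-→d7:-→d8:H4→d9:-→d10:-→d11:-→d12:-→d13:-→d14:-→d15:-→d16:H0  best=H0
  ? 72.97.82.1  path d0:-→d1:-→d2:-→d3:-→d4:-→d5:-→d6:-→d7:-→d8:-→d9:-→d10:-→d11:-→d12:-→d13:-→d14:-→d15:-→d16:H1→d17:-→d18:-→d19:-→d20:H4→d21:-→d22:-→d23:-→d24:H1  best=H1

== LOOKUPS ==
["H2","H1","H4","H4","H1","H0","H1"]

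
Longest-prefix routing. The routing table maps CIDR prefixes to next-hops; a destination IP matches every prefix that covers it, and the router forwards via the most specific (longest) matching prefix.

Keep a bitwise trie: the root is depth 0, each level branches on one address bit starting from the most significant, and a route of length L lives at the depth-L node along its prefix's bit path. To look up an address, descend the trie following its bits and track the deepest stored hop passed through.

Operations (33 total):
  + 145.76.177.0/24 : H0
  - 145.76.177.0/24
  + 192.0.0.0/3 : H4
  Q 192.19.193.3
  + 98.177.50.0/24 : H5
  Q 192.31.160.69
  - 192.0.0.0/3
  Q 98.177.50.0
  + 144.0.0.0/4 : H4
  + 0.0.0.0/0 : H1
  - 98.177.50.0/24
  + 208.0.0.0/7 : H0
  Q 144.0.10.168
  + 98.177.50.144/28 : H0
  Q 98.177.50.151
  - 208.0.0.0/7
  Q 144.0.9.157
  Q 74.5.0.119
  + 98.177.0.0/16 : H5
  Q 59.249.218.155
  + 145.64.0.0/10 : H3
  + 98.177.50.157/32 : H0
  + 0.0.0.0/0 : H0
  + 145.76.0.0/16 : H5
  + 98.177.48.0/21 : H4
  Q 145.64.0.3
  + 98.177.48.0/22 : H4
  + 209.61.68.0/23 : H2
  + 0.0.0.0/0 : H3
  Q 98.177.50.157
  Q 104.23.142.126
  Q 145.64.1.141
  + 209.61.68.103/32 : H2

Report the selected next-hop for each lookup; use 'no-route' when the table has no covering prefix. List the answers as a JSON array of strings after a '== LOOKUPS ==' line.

Apply in order:
  add 145.76.177.0/24 -> H0 at depth 24
  del 145.76.177.0/24 (clear depth 24)
  add 192.0.0.0/3 -> H4 at depth 3
  Q 192.19.193.3: descend 110 ; hops seen [H4] ; pick H4
  add 98.177.50.0/24 -> H5 at depth 24
  Q 192.31.160.69: descend 110 ; hops seen [H4] ; pick H4
  del 192.0.0.0/3 (clear depth 3)
  Q 98.177.50.0: descend 011000101011000100110010 ; hops seen [H5] ; pick H5
  add 144.0.0.0/4 -> H4 at depth 4
  add 0.0.0.0/0 -> H1 at depth 0
  del 98.177.50.0/24 (clear depth 24)
  add 208.0.0.0/7 -> H0 at depth 7
  Q 144.0.10.168: descend 1001000 ; hops seen [H1,H4] ; pick H4
  add 98.177.50.144/28 -> H0 at depth 28
  Q 98.177.50.151: descend 0110001010110001001100101001 ; hops seen [H1,H0] ; pick H0
  del 208.0.0.0/7 (clear depth 7)
  Q 144.0.9.157: descend 1001000 ; hops seen [H1,H4] ; pick H4
  Q 74.5.0.119: descend 01 ; hops seen [H1] ; pick H1
  add 98.177.0.0/16 -> H5 at depth 16
  Q 59.249.218.155: descend 0 ; hops seen [H1] ; pick H1
  add 145.64.0.0/10 -> H3 at depth 10
  add 98.177.50.157/32 -> H0 at depth 32
  add 0.0.0.0/0 -> H0 at depth 0
  add 145.76.0.0/16 -> H5 at depth 16
  add 98.177.48.0/21 -> H4 at depth 21
  Q 145.64.0.3: descend 100100010100 ; hops seen [H0,H4,H3] ; pick H3
  add 98.177.48.0/22 -> H4 at depth 22
  add 209.61.68.0/23 -> H2 at depth 23
  add 0.0.0.0/0 -> H3 at depth 0
  Q 98.177.50.157: descend 01100010101100010011001010011101 ; hops seen [H3,H5,H4,H4,H0,H0] ; pick H0
  Q 104.23.142.126: descend 0110 ; hops seen [H3] ; pick H3
  Q 145.64.1.141: descend 100100010100 ; hops seen [H3,H4,H3] ; pick H3
  add 209.61.68.103/32 -> H2 at depth 32

== LOOKUPS ==
["H4","H4","H5","H4","H0","H4","H1","H1","H3","H0","H3","H3"]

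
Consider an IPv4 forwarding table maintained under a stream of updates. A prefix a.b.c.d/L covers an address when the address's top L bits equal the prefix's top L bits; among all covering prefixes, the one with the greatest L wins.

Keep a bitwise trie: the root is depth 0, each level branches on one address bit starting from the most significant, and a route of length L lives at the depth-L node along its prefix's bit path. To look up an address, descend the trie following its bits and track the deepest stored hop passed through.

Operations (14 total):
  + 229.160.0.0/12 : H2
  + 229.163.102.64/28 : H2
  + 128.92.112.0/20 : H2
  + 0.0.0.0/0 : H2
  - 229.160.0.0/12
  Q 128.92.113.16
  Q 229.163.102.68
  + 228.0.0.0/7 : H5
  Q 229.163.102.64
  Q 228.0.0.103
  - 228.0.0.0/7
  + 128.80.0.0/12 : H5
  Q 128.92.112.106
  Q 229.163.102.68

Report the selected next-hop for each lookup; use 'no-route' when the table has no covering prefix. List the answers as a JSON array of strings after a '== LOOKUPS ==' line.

Process each operation:
  add 229.160.0.0/12 -> H2 at depth 12
  add 229.163.102.64/28 -> H2 at depth 28
  add 128.92.112.0/20 -> H2 at depth 20
  add 0.0.0.0/0 -> H2 at depth 0
  - 229.160.0.0/12 clear@12
  ? 128.92.113.16  path d0:H2→d1:-→d2:-→d3:-→d4:-→d5:-→d6:-→d7:-→d8:-→d9:-→d10:-→d11:-→d12:-→d13:-→d14:-→d15:-→d16:-→d17:-→d18:-→d19:-→d20:H2  best=H2
  ? 229.163.102.68  path d0:H2→d1:-→d2:-→d3:-→d4:-→d5:-→d6:-→d7:-→d8:-→d9:-→d10:-→d11:-→d12:-→d13:-→d14:-→d15:-→d16:-→d17:-→d18:-→d19:-→d20:-→d21:-→d22:-→d23:-→d24:-→d25:-→d26:-→d27:-→d28:H2  best=H2
  add 228.0.0.0/7 -> H5 at depth 7
  ? 229.163.102.64  path d0:H2→d1:-→d2:-→d3:-→d4:-→d5:-→d6:-→d7:H5→d8:-→d9:-→d10:-→d11:-→d12:-→d13:-→d14:-→d15:-→d16:-→d17:-→d18:-→d19:-→d20:-→d21:-→d22:-→d23:-→d24:-→d25:-→d26:-→d27:-→d28:H2  best=H2
  ? 228.0.0.103  path d0:H2→d1:-→d2:-→d3:-→d4:-→d5:-→d6:-→d7:H5  best=H5
  - 228.0.0.0/7 clear@7
  add 128.80.0.0/12 -> H5 at depth 12
  ? 128.92.112.106  path d0:H2→d1:-→d2:-→d3:-→d4:-→d5:-→d6:-→d7:-→d8:-→d9:-→d10:-→d11:-→d12:H5→d13:-→d14:-→d15:-→d16:-→d17:-→d18:-→d19:-→d20:H2  best=H2
  ? 229.163.102.68  path d0:H2→d1:-→d2:-→d3:-→d4:-→d5:-→d6:-→d7:-→d8:-→d9:-→d10:-→d11:-→d12:-→d13:-→d14:-→d15:-→d16:-→d17:-→d18:-→d19:-→d20:-→d21:-→d22:-→d23:-→d24:-→d25:-→d26:-→d27:-→d28:H2  best=H2

== LOOKUPS ==
["H2","H2","H2","H5","H2","H2"]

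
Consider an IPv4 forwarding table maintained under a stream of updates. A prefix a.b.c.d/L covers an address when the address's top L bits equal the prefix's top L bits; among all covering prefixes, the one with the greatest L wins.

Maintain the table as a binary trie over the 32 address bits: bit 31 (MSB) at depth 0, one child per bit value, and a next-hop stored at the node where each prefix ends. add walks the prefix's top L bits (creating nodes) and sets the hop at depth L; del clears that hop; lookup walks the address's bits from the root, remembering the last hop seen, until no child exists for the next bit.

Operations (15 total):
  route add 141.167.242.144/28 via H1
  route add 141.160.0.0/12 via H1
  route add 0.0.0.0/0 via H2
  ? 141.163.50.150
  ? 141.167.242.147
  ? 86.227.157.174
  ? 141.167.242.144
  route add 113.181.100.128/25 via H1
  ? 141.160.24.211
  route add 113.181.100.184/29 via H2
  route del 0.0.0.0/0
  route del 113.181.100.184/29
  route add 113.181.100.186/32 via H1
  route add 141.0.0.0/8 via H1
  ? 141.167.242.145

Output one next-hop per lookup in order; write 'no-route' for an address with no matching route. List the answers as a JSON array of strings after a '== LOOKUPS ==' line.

Apply in order:
  + 141.167.242.144/28 (H1) depth=28
  + 141.160.0.0/12 (H1) depth=12
  + 0.0.0.0/0 (H2) depth=0
  ? 141.163.50.150  path d0:H2→d1:-→d2:-→d3:-→d4:-→d5:-→d6:-→d7:-→d8:-→d9:-→d10:-→d11:-→d12:H1→d13:-  best=H1
  ? 141.167.242.147  path d0:H2→d1:-→d2:-→d3:-→d4:-→d5:-→d6:-→d7:-→d8:-→d9:-→d10:-→d11:-→d12:H1→d13:-→d14:-→d15:-→d16:-→d17:-→d18:-→d19:-→d20:-→d21:-→d22:-→d23:-→d24:-→d25:-→d26:-→d27:-→d28:H1  best=H1
  ? 86.227.157.174  path d0:H2  best=H2
  ? 141.167.242.144  path d0:H2→d1:-→d2:-→d3:-→d4:-→d5:-→d6:-→d7:-→d8:-→d9:-→d10:-→d11:-→d12:H1→d13:-→d14:-→d15:-→d16:-→d17:-→d18:-→d19:-→d20:-→d21:-→d22:-→d23:-→d24:-→d25:-→d26:-→d27:-→d28:H1  best=H1
  + 113.181.100.128/25 (H1) depth=25
  ? 141.160.24.211  path d0:H2→d1:-→d2:-→d3:-→d4:-→d5:-→d6:-→d7:-→d8:-→d9:-→d10:-→d11:-→d12:H1→d13:-  best=H1
  + 113.181.100.184/29 (H2) depth=29
  del 0.0.0.0/0 (clear depth 0)
  del 113.181.100.184/29 (clear depth 29)
  + 113.181.100.186/32 (H1) depth=32
  + 141.0.0.0/8 (H1) depth=8
  ? 141.167.242.145  path d0:-→d1:-→d2:-→d3:-→d4:-→d5:-→d6:-→d7:-→d8:H1→d9:-→d10:-→d11:-→d12:H1→d13:-→d14:-→d15:-→d16:-→d17:-→d18:-→d19:-→d20:-→d21:-→d22:-→d23:-→d24:-→d25:-→d26:-→d27:-→d28:H1  best=H1

== LOOKUPS ==
["H1","H1","H2","H1","H1","H1"]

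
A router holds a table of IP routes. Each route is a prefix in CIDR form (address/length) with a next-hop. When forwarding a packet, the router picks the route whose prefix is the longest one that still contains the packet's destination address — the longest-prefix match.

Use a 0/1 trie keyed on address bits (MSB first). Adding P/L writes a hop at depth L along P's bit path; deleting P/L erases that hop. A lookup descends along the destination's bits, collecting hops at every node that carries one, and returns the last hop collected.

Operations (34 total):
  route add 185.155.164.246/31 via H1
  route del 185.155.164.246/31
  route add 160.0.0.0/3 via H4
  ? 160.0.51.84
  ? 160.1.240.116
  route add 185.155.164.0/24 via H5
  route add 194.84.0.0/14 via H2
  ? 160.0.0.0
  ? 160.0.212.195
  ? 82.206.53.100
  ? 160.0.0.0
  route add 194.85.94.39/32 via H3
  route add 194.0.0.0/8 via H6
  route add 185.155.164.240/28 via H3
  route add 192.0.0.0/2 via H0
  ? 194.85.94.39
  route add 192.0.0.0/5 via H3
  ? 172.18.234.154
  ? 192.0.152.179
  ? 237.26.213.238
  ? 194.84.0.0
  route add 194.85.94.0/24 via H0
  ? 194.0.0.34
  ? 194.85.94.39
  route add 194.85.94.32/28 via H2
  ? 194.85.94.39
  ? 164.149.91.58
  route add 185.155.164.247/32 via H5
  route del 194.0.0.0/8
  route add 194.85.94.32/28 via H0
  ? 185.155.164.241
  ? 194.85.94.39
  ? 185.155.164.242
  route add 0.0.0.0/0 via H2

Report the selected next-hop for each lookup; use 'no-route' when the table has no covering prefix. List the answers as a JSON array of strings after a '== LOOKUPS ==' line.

Process each operation:
  add 185.155.164.246/31 -> H1 at depth 31
  del 185.155.164.246/31 (clear depth 31)
  add 160.0.0.0/3 -> H4 at depth 3
  lookup 160.0.51.84: bits 101 walk d0:-→d1:-→d2:-→d3:H4 -> H4
  lookup 160.1.240.116: bits 101 walk d0:-→d1:-→d2:-→d3:H4 -> H4
  add 185.155.164.0/24 -> H5 at depth 24
  add 194.84.0.0/14 -> H2 at depth 14
  lookup 160.0.0.0: bits 101 walk d0:-→d1:-→d2:-→d3:H4 -> H4
  lookup 160.0.212.195: bits 101 walk d0:-→d1:-→d2:-→d3:H4 -> H4
  lookup 82.206.53.100: bits ε walk d0:- -> no-route
  lookup 160.0.0.0: bits 101 walk d0:-→d1:-→d2:-→d3:H4 -> H4
  add 194.85.94.39/32 -> H3 at depth 32
  add 194.0.0.0/8 -> H6 at depth 8
  add 185.155.164.240/28 -> H3 at depth 28
  add 192.0.0.0/2 -> H0 at depth 2
  lookup 194.85.94.39: bits 11000010010101010101111000100111 walk d0:-→d1:-→d2:H0→d3:-→d4:-→d5:-→d6:-→d7:-→d8:H6→d9:-→d10:-→d11:-→d12:-→d13:-→d14:H2→d15:-→d16:-→d17:-→d18:-→d19:-→d20:-→d21:-→d22:-→d23:-→d24:-→d25:-→d26:-→d27:-→d28:-→d29:-→d30:-→d31:-→d32:H3 -> H3
  add 192.0.0.0/5 -> H3 at depth 5
  lookup 172.18.234.154: bits 101 walk d0:-→d1:-→d2:-→d3:H4 -> H4
  lookup 192.0.152.179: bits 110000 walk d0:-→d1:-→d2:H0→d3:-→d4:-→d5:H3→d6:- -> H3
  lookup 237.26.213.238: bits 11 walk d0:-→d1:-→d2:H0 -> H0
  lookup 194.84.0.0: bits 110000100101010 walk d0:-→d1:-→d2:H0→d3:-→d4:-→d5:H3→d6:-→d7:-→d8:H6→d9:-→d10:-→d11:-→d12:-→d13:-→d14:H2→d15:- -> H2
  add 194.85.94.0/24 -> H0 at depth 24
  lookup 194.0.0.34: bits 110000100 walk d0:-→d1:-→d2:H0→d3:-→d4:-→d5:H3→d6:-→d7:-→d8:H6→d9:- -> H6
  lookup 194.85.94.39: bits 11000010010101010101111000100111 walk d0:-→d1:-→d2:H0→d3:-→d4:-→d5:H3→d6:-→d7:-→d8:H6→d9:-→d10:-→d11:-→d12:-→d13:-→d14:H2→d15:-→d16:-→d17:-→d18:-→d19:-→d20:-→d21:-→d22:-→d23:-→d24:H0→d25:-→d26:-→d27:-→d28:-→d29:-→d30:-→d31:-→d32:H3 -> H3
  add 194.85.94.32/28 -> H2 at depth 28
  lookup 194.85.94.39: bits 11000010010101010101111000100111 walk d0:-→d1:-→d2:H0→d3:-→d4:-→d5:H3→d6:-→d7:-→d8:H6→d9:-→d10:-→d11:-→d12:-→d13:-→d14:H2→d15:-→d16:-→d17:-→d18:-→d19:-→d20:-→d21:-→d22:-→d23:-→d24:H0→d25:-→d26:-→d27:-→d28:H2→d29:-→d30:-→d31:-→d32:H3 -> H3
  lookup 164.149.91.58: bits 101 walk d0:-→d1:-→d2:-→d3:H4 -> H4
  add 185.155.164.247/32 -> H5 at depth 32
  del 194.0.0.0/8 (clear depth 8)
  add 194.85.94.32/28 -> H0 at depth 28
  lookup 185.155.164.241: bits 10111001100110111010010011110 walk d0:-→d1:-→d2:-→d3:H4→d4:-→d5:-→d6:-→d7:-→d8:-→d9:-→d10:-→d11:-→d12:-→d13:-→d14:-→d15:-→d16:-→d17:-→d18:-→d19:-→d20:-→d21:-→d22:-→d23:-→d24:H5→d25:-→d26:-→d27:-→d28:H3→d29:- -> H3
  lookup 194.85.94.39: bits 11000010010101010101111000100111 walk d0:-→d1:-→d2:H0→d3:-→d4:-→d5:H3→d6:-→d7:-→d8:-→d9:-→d10:-→d11:-→d12:-→d13:-→d14:H2→d15:-→d16:-→d17:-→d18:-→d19:-→d20:-→d21:-→d22:-→d23:-→d24:H0→d25:-→d26:-→d27:-→d28:H0→d29:-→d30:-→d31:-→d32:H3 -> H3
  lookup 185.155.164.242: bits 10111001100110111010010011110 walk d0:-→d1:-→d2:-→d3:H4→d4:-→d5:-→d6:-→d7:-→d8:-→d9:-→d10:-→d11:-→d12:-→d13:-→d14:-→d15:-→d16:-→d17:-→d18:-→d19:-→d20:-→d21:-→d22:-→d23:-→d24:H5→d25:-→d26:-→d27:-→d28:H3→d29:- -> H3
  add 0.0.0.0/0 -> H2 at depth 0

== LOOKUPS ==
["H4","H4","H4","H4","no-route","H4","H3","H4","H3","H0","H2","H6","H3","H3","H4","H3","H3","H3"]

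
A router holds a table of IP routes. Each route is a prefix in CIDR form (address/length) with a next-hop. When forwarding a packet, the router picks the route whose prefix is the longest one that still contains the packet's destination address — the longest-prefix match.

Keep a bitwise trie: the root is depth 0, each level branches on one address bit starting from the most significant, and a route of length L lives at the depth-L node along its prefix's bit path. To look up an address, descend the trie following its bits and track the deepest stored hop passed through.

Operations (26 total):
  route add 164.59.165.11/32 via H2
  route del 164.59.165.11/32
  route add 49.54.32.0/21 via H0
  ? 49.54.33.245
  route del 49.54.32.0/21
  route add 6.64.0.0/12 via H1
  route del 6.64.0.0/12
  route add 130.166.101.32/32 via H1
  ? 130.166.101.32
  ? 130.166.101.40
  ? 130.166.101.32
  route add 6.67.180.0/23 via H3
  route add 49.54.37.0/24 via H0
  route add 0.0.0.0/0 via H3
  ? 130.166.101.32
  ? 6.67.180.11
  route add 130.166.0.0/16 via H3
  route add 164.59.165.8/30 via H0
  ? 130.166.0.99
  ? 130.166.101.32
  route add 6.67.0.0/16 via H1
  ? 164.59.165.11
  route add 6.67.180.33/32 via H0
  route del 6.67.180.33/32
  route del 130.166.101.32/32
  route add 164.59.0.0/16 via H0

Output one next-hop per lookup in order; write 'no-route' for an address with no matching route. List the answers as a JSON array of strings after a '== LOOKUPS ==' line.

Trace:
  + 164.59.165.11/32 (H2) depth=32
  del 164.59.165.11/32 (clear depth 32)
  + 49.54.32.0/21 (H0) depth=21
  ? 49.54.33.245  path d0:-→d1:-→d2:-→d3:-→d4:-→d5:-→d6:-→d7:-→d8:-→d9:-→d10:-→d11:-→d12:-→d13:-→d14:-→d15:-→d16:-→d17:-→d18:-→d19:-→d20:-→d21:H0  best=H0
  del 49.54.32.0/21 (clear depth 21)
  + 6.64.0.0/12 (H1) depth=12
  del 6.64.0.0/12 (clear depth 12)
  + 130.166.101.32/32 (H1) depth=32
  ? 130.166.101.32  path d0:-→d1:-→d2:-→d3:-→d4:-→d5:-→d6:-→d7:-→d8:-→d9:-→d10:-→d11:-→d12:-→d13:-→d14:-→d15:-→d16:-→d17:-→d18:-→d19:-→d20:-→d21:-→d22:-→d23:-→d24:-→d25:-→d26:-→d27:-→d28:-→d29:-→d30:-→d31:-→d32:H1  best=H1
  ? 130.166.101.40  path d0:-→d1:-→d2:-→d3:-→d4:-→d5:-→d6:-→d7:-→d8:-→d9:-→d10:-→d11:-→d12:-→d13:-→d14:-→d15:-→d16:-→d17:-→d18:-→d19:-→d20:-→d21:-→d22:-→d23:-→d24:-→d25:-→d26:-→d27:-→d28:-  best=no-route
  ? 130.166.101.32  path d0:-→d1:-→d2:-→d3:-→d4:-→d5:-→d6:-→d7:-→d8:-→d9:-→d10:-→d11:-→d12:-→d13:-→d14:-→d15:-→d16:-→d17:-→d18:-→d19:-→d20:-→d21:-→d22:-→d23:-→d24:-→d25:-→d26:-→d27:-→d28:-→d29:-→d30:-→d31:-→d32:H1  best=H1
  + 6.67.180.0/23 (H3) depth=23
  + 49.54.37.0/24 (H0) depth=24
  + 0.0.0.0/0 (H3) depth=0
  ? 130.166.101.32  path d0:H3→d1:-→d2:-→d3:-→d4:-→d5:-→d6:-→d7:-→d8:-→d9:-→d10:-→d11:-→d12:-→d13:-→d14:-→d15:-→d16:-→d17:-→d18:-→d19:-→d20:-→d21:-→d22:-→d23:-→d24:-→d25:-→d26:-→d27:-→d28:-→d29:-→d30:-→d31:-→d32:H1  best=H1
  ? 6.67.180.11  path d0:H3→d1:-→d2:-→d3:-→d4:-→d5:-→d6:-→d7:-→d8:-→d9:-→d10:-→d11:-→d12:-→d13:-→d14:-→d15:-→d16:-→d17:-→d18:-→d19:-→d20:-→d21:-→d22:-→d23:H3  best=H3
  + 130.166.0.0/16 (H3) depth=16
  + 164.59.165.8/30 (H0) depth=30
  ? 130.166.0.99  path d0:H3→d1:-→d2:-→d3:-→d4:-→d5:-→d6:-→d7:-→d8:-→d9:-→d10:-→d11:-→d12:-→d13:-→d14:-→d15:-→d16:H3→d17:-  best=H3
  ? 130.166.101.32  path d0:H3→d1:-→d2:-→d3:-→d4:-→d5:-→d6:-→d7:-→d8:-→d9:-→d10:-→d11:-→d12:-→d13:-→d14:-→d15:-→d16:H3→d17:-→d18:-→d19:-→d20:-→d21:-→d22:-→d23:-→d24:-→d25:-→d26:-→d27:-→d28:-→d29:-→d30:-→d31:-→d32:H1  best=H1
  + 6.67.0.0/16 (H1) depth=16
  ? 164.59.165.11  path d0:H3→d1:-→d2:-→d3:-→d4:-→d5:-→d6:-→d7:-→d8:-→d9:-→d10:-→d11:-→d12:-→d13:-→d14:-→d15:-→d16:-→d17:-→d18:-→d19:-→d20:-→d21:-→d22:-→d23:-→d24:-→d25:-→d26:-→d27:-→d28:-→d29:-→d30:H0→d31:-→d32:-  best=H0
  + 6.67.180.33/32 (H0) depth=32
  del 6.67.180.33/32 (clear depth 32)
  del 130.166.101.32/32 (clear depth 32)
  + 164.59.0.0/16 (H0) depth=16

== LOOKUPS ==
["H0","H1","no-route","H1","H1","H3","H3","H1","H0"]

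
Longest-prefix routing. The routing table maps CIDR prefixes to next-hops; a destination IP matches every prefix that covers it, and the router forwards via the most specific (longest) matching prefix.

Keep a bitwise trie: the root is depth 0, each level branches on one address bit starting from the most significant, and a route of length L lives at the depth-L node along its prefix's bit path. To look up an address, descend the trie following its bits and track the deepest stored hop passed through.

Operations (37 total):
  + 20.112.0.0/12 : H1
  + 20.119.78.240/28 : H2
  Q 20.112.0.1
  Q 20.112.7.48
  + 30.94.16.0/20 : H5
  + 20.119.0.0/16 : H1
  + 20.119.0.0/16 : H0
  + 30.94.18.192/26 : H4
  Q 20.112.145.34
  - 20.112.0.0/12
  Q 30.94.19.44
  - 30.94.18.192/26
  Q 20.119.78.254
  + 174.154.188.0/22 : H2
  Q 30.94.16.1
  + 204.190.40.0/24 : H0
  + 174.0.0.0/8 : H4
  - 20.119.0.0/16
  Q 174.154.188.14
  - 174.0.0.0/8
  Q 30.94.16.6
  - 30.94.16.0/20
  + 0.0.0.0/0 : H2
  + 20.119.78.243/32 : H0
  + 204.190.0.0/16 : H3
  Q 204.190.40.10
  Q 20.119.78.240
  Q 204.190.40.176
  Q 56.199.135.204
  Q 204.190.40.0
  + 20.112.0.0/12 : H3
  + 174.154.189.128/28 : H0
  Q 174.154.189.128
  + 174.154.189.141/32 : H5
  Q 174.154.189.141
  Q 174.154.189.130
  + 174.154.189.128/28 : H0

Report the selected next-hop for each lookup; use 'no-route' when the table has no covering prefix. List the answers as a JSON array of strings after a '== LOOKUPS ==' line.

Trace:
  + 20.112.0.0/12 (H1) depth=12
  + 20.119.78.240/28 (H2) depth=28
  Q 20.112.0.1: descend 0001010001110 ; hops seen [H1] ; pick H1
  Q 20.112.7.48: descend 0001010001110 ; hops seen [H1] ; pick H1
  + 30.94.16.0/20 (H5) depth=20
  + 20.119.0.0/16 (H1) depth=16
  + 20.119.0.0/16 (H0) depth=16
  + 30.94.18.192/26 (H4) depth=26
  Q 20.112.145.34: descend 0001010001110 ; hops seen [H1] ; pick H1
  del 20.112.0.0/12 (clear depth 12)
  Q 30.94.19.44: descend 00011110010111100001001 ; hops seen [H5] ; pick H5
  del 30.94.18.192/26 (clear depth 26)
  Q 20.119.78.254: descend 0001010001110111010011101111 ; hops seen [H0,H2] ; pick H2
  + 174.154.188.0/22 (H2) depth=22
  Q 30.94.16.1: descend 0001111001011110000100 ; hops seen [H5] ; pick H5
  + 204.190.40.0/24 (H0) depth=24
  + 174.0.0.0/8 (H4) depth=8
  del 20.119.0.0/16 (clear depth 16)
  Q 174.154.188.14: descend 1010111010011010101111 ; hops seen [H4,H2] ; pick H2
  del 174.0.0.0/8 (clear depth 8)
  Q 30.94.16.6: descend 0001111001011110000100 ; hops seen [H5] ; pick H5
  del 30.94.16.0/20 (clear depth 20)
  + 0.0.0.0/0 (H2) depth=0
  + 20.119.78.243/32 (H0) depth=32
  + 204.190.0.0/16 (H3) depth=16
  Q 204.190.40.10: descend 110011001011111000101000 ; hops seen [H2,H3,H0] ; pick H0
  Q 20.119.78.240: descend 000101000111011101001110111100 ; hops seen [H2,H2] ; pick H2
  Q 204.190.40.176: descend 110011001011111000101000 ; hops seen [H2,H3,H0] ; pick H0
  Q 56.199.135.204: descend 00 ; hops seen [H2] ; pick H2
  Q 204.190.40.0: descend 110011001011111000101000 ; hops seen [H2,H3,H0] ; pick H0
  + 20.112.0.0/12 (H3) depth=12
  + 174.154.189.128/28 (H0) depth=28
  Q 174.154.189.128: descend 1010111010011010101111011000 ; hops seen [H2,H2,H0] ; pick H0
  + 174.154.189.141/32 (H5) depth=32
  Q 174.154.189.141: descend 10101110100110101011110110001101 ; hops seen [H2,H2,H0,H5] ; pick H5
  Q 174.154.189.130: descend 1010111010011010101111011000 ; hops seen [H2,H2,H0] ; pick H0
  + 174.154.189.128/28 (H0) depth=28

== LOOKUPS ==
["H1","H1","H1","H5","H2","H5","H2","H5","H0","H2","H0","H2","H0","H0","H5","H0"]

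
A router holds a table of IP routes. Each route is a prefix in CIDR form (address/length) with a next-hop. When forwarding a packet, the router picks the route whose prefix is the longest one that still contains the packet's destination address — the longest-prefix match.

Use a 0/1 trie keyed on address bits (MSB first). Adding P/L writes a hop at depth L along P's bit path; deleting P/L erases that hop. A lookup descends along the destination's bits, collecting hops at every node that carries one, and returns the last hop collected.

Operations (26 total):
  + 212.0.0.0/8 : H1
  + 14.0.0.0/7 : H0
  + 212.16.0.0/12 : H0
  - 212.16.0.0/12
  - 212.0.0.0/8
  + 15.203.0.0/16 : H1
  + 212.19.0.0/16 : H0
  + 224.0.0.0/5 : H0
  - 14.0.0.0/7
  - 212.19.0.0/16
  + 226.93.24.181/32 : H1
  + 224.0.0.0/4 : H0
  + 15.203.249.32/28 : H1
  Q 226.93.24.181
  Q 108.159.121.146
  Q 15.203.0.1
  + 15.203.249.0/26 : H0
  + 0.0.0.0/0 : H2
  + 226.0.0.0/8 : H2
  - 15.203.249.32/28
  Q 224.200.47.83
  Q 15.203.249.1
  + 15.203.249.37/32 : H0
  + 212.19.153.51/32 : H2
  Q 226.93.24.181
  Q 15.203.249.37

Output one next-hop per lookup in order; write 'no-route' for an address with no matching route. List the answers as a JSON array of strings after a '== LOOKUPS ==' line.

Process each operation:
  + 212.0.0.0/8 (H1) depth=8
  + 14.0.0.0/7 (H0) depth=7
  + 212.16.0.0/12 (H0) depth=12
  - 212.16.0.0/12 clear@12
  - 212.0.0.0/8 clear@8
  + 15.203.0.0/16 (H1) depth=16
  + 212.19.0.0/16 (H0) depth=16
  + 224.0.0.0/5 (H0) depth=5
  - 14.0.0.0/7 clear@7
  - 212.19.0.0/16 clear@16
  + 226.93.24.181/32 (H1) depth=32
  + 224.0.0.0/4 (H0) depth=4
  + 15.203.249.32/28 (H1) depth=28
  Q 226.93.24.181: descend 11100010010111010001100010110101 ; hops seen [H0,H0,H1] ; pick H1
  Q 108.159.121.146: descend 0 ; hops seen [∅] ; pick no-route
  Q 15.203.0.1: descend 0000111111001011 ; hops seen [H1] ; pick H1
  + 15.203.249.0/26 (H0) depth=26
  + 0.0.0.0/0 (H2) depth=0
  + 226.0.0.0/8 (H2) depth=8
  - 15.203.249.32/28 clear@28
  Q 224.200.47.83: descend 111000 ; hops seen [H2,H0,H0] ; pick H0
  Q 15.203.249.1: descend 00001111110010111111100100 ; hops seen [H2,H1,H0] ; pick H0
  + 15.203.249.37/32 (H0) depth=32
  + 212.19.153.51/32 (H2) depth=32
  Q 226.93.24.181: descend 11100010010111010001100010110101 ; hops seen [H2,H0,H0,H2,H1] ; pick H1
  Q 15.203.249.37: descend 00001111110010111111100100100101 ; hops seen [H2,H1,H0,H0] ; pick H0

== LOOKUPS ==
["H1","no-route","H1","H0","H0","H1","H0"]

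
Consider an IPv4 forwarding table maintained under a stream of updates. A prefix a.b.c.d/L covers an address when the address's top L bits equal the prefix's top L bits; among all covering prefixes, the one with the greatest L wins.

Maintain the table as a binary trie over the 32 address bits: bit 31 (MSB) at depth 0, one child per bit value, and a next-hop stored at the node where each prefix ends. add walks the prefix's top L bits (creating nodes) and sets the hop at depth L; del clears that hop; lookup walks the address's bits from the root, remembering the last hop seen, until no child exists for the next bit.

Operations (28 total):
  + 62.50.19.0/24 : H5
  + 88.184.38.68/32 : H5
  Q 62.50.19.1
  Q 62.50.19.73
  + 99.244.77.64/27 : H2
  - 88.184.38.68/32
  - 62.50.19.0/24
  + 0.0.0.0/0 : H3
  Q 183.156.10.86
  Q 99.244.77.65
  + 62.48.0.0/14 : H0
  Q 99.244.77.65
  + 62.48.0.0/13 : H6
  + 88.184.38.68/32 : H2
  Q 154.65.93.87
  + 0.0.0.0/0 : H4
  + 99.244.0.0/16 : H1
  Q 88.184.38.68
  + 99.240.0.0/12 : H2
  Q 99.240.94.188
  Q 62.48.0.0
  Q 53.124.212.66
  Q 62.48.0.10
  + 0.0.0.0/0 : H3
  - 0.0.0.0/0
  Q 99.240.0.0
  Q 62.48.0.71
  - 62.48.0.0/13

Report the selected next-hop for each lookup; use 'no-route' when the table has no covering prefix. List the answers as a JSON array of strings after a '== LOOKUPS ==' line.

Process each operation:
  + 62.50.19.0/24 (H5) depth=24
  + 88.184.38.68/32 (H5) depth=32
  lookup 62.50.19.1: bits 001111100011001000010011 walk d0:-→d1:-→d2:-→d3:-→d4:-→d5:-→d6:-→d7:-→d8:-→d9:-→d10:-→d11:-→d12:-→d13:-→d14:-→d15:-→d16:-→d17:-→d18:-→d19:-→d20:-→d21:-→d22:-→d23:-→d24:H5 -> H5
  lookup 62.50.19.73: bits 001111100011001000010011 walk d0:-→d1:-→d2:-→d3:-→d4:-→d5:-→d6:-→d7:-→d8:-→d9:-→d10:-→d11:-→d12:-→d13:-→d14:-→d15:-→d16:-→d17:-→d18:-→d19:-→d20:-→d21:-→d22:-→d23:-→d24:H5 -> H5
  + 99.244.77.64/27 (H2) depth=27
  - 88.184.38.68/32 clear@32
  - 62.50.19.0/24 clear@24
  + 0.0.0.0/0 (H3) depth=0
  lookup 183.156.10.86: bits ε walk d0:H3 -> H3
  lookup 99.244.77.65: bits 011000111111010001001101010 walk d0:H3→d1:-→d2:-→d3:-→d4:-→d5:-→d6:-→d7:-→d8:-→d9:-→d10:-→d11:-→d12:-→d13:-→d14:-→d15:-→d16:-→d17:-→d18:-→d19:-→d20:-→d21:-→d22:-→d23:-→d24:-→d25:-→d26:-→d27:H2 -> H2
  + 62.48.0.0/14 (H0) depth=14
  lookup 99.244.77.65: bits 011000111111010001001101010 walk d0:H3→d1:-→d2:-→d3:-→d4:-→d5:-→d6:-→d7:-→d8:-→d9:-→d10:-→d11:-→d12:-→d13:-→d14:-→d15:-→d16:-→d17:-→d18:-→d19:-→d20:-→d21:-→d22:-→d23:-→d24:-→d25:-→d26:-→d27:H2 -> H2
  + 62.48.0.0/13 (H6) depth=13
  + 88.184.38.68/32 (H2) depth=32
  lookup 154.65.93.87: bits ε walk d0:H3 -> H3
  + 0.0.0.0/0 (H4) depth=0
  + 99.244.0.0/16 (H1) depth=16
  lookup 88.184.38.68: bits 01011000101110000010011001000100 walk d0:H4→d1:-→d2:-→d3:-→d4:-→d5:-→d6:-→d7:-→d8:-→d9:-→d10:-→d11:-→d12:-→d13:-→d14:-→d15:-→d16:-→d17:-→d18:-→d19:-→d20:-→d21:-→d22:-→d23:-→d24:-→d25:-→d26:-→d27:-→d28:-→d29:-→d30:-→d31:-→d32:H2 -> H2
  + 99.240.0.0/12 (H2) depth=12
  lookup 99.240.94.188: bits 0110001111110 walk d0:H4→d1:-→d2:-→d3:-→d4:-→d5:-→d6:-→d7:-→d8:-→d9:-→d10:-→d11:-→d12:H2→d13:- -> H2
  lookup 62.48.0.0: bits 00111110001100 walk d0:H4→d1:-→d2:-→d3:-→d4:-→d5:-→d6:-→d7:-→d8:-→d9:-→d10:-→d11:-→d12:-→d13:H6→d14:H0 -> H0
  lookup 53.124.212.66: bits 0011 walk d0:H4→d1:-→d2:-→d3:-→d4:- -> H4
  lookup 62.48.0.10: bits 00111110001100 walk d0:H4→d1:-→d2:-→d3:-→d4:-→d5:-→d6:-→d7:-→d8:-→d9:-→d10:-→d11:-→d12:-→d13:H6→d14:H0 -> H0
  + 0.0.0.0/0 (H3) depth=0
  - 0.0.0.0/0 clear@0
  lookup 99.240.0.0: bits 0110001111110 walk d0:-→d1:-→d2:-→d3:-→d4:-→d5:-→d6:-→d7:-→d8:-→d9:-→d10:-→d11:-→d12:H2→d13:- -> H2
  lookup 62.48.0.71: bits 00111110001100 walk d0:-→d1:-→d2:-→d3:-→d4:-→d5:-→d6:-→d7:-→d8:-→d9:-→d10:-→d11:-→d12:-→d13:H6→d14:H0 -> H0
  - 62.48.0.0/13 clear@13

== LOOKUPS ==
["H5","H5","H3","H2","H2","H3","H2","H2","H0","H4","H0","H2","H0"]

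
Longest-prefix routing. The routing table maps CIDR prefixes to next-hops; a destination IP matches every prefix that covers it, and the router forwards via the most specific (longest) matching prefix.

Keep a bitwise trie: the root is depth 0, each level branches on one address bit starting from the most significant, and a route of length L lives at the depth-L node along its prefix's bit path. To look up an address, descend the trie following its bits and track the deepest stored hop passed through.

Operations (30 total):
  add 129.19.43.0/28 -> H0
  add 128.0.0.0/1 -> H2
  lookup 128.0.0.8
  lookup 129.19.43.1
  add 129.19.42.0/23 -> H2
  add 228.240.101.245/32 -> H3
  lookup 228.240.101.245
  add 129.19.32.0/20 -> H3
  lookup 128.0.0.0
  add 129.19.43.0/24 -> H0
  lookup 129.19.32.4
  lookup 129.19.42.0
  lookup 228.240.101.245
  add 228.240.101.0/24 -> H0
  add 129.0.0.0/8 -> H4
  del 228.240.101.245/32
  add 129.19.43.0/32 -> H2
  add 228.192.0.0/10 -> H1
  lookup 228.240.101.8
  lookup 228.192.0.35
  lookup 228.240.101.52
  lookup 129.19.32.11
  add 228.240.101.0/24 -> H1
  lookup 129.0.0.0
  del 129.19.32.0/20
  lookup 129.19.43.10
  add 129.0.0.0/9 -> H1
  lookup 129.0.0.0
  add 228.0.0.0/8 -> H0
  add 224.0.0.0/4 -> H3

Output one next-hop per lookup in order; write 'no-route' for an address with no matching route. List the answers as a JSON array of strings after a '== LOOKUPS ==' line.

Trace:
  + 129.19.43.0/28 (H0) depth=28
  + 128.0.0.0/1 (H2) depth=1
  ? 128.0.0.8  path d0:-→d1:H2→d2:-→d3:-→d4:-→d5:-→d6:-→d7:-  best=H2
  ? 129.19.43.1  path d0:-→d1:H2→d2:-→d3:-→d4:-→d5:-→d6:-→d7:-→d8:-→d9:-→d10:-→d11:-→d12:-→d13:-→d14:-→d15:-→d16:-→d17:-→d18:-→d19:-→d20:-→d21:-→d22:-→d23:-→d24:-→d25:-→d26:-→d27:-→d28:H0  best=H0
  + 129.19.42.0/23 (H2) depth=23
  + 228.240.101.245/32 (H3) depth=32
  ? 228.240.101.245  path d0:-→d1:H2→d2:-→d3:-→d4:-→d5:-→d6:-→d7:-→d8:-→d9:-→d10:-→d11:-→d12:-→d13:-→d14:-→d15:-→d16:-→d17:-→d18:-→d19:-→d20:-→d21:-→d22:-→d23:-→d24:-→d25:-→d26:-→d27:-→d28:-→d29:-→d30:-→d31:-→d32:H3  best=H3
  + 129.19.32.0/20 (H3) depth=20
  ? 128.0.0.0  path d0:-→d1:H2→d2:-→d3:-→d4:-→d5:-→d6:-→d7:-  best=H2
  + 129.19.43.0/24 (H0) depth=24
  ? 129.19.32.4  path d0:-→d1:H2→d2:-→d3:-→d4:-→d5:-→d6:-→d7:-→d8:-→d9:-→d10:-→d11:-→d12:-→d13:-→d14:-→d15:-→d16:-→d17:-→d18:-→d19:-→d20:H3  best=H3
  ? 129.19.42.0  path d0:-→d1:H2→d2:-→d3:-→d4:-→d5:-→d6:-→d7:-→d8:-→d9:-→d10:-→d11:-→d12:-→d13:-→d14:-→d15:-→d16:-→d17:-→d18:-→d19:-→d20:H3→d21:-→d22:-→d23:H2  best=H2
  ? 228.240.101.245  path d0:-→d1:H2→d2:-→d3:-→d4:-→d5:-→d6:-→d7:-→d8:-→d9:-→d10:-→d11:-→d12:-→d13:-→d14:-→d15:-→d16:-→d17:-→d18:-→d19:-→d20:-→d21:-→d22:-→d23:-→d24:-→d25:-→d26:-→d27:-→d28:-→d29:-→d30:-→d31:-→d32:H3  best=H3
  + 228.240.101.0/24 (H0) depth=24
  + 129.0.0.0/8 (H4) depth=8
  del 228.240.101.245/32 (clear depth 32)
  + 129.19.43.0/32 (H2) depth=32
  + 228.192.0.0/10 (H1) depth=10
  ? 228.240.101.8  path d0:-→d1:H2→d2:-→d3:-→d4:-→d5:-→d6:-→d7:-→d8:-→d9:-→d10:H1→d11:-→d12:-→d13:-→d14:-→d15:-→d16:-→d17:-→d18:-→d19:-→d20:-→d21:-→d22:-→d23:-→d24:H0  best=H0
  ? 228.192.0.35  path d0:-→d1:H2→d2:-→d3:-→d4:-→d5:-→d6:-→d7:-→d8:-→d9:-→d10:H1  best=H1
  ? 228.240.101.52  path d0:-→d1:H2→d2:-→d3:-→d4:-→d5:-→d6:-→d7:-→d8:-→d9:-→d10:H1→d11:-→d12:-→d13:-→d14:-→d15:-→d16:-→d17:-→d18:-→d19:-→d20:-→d21:-→d22:-→d23:-→d24:H0  best=H0
  ? 129.19.32.11  path d0:-→d1:H2→d2:-→d3:-→d4:-→d5:-→d6:-→d7:-→d8:H4→d9:-→d10:-→d11:-→d12:-→d13:-→d14:-→d15:-→d16:-→d17:-→d18:-→d19:-→d20:H3  best=H3
  + 228.240.101.0/24 (H1) depth=24
  ? 129.0.0.0  path d0:-→d1:H2→d2:-→d3:-→d4:-→d5:-→d6:-→d7:-→d8:H4→d9:-→d10:-→d11:-  best=H4
  del 129.19.32.0/20 (clear depth 20)
  ? 129.19.43.10  path d0:-→d1:H2→d2:-→d3:-→d4:-→d5:-→d6:-→d7:-→d8:H4→d9:-→d10:-→d11:-→d12:-→d13:-→d14:-→d15:-→d16:-→d17:-→d18:-→d19:-→d20:-→d21:-→d22:-→d23:H2→d24:H0→d25:-→d26:-→d27:-→d28:H0  best=H0
  + 129.0.0.0/9 (H1) depth=9
  ? 129.0.0.0  path d0:-→d1:H2→d2:-→d3:-→d4:-→d5:-→d6:-→d7:-→d8:H4→d9:H1→d10:-→d11:-  best=H1
  + 228.0.0.0/8 (H0) depth=8
  + 224.0.0.0/4 (H3) depth=4

== LOOKUPS ==
["H2","H0","H3","H2","H3","H2","H3","H0","H1","H0","H3","H4","H0","H1"]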